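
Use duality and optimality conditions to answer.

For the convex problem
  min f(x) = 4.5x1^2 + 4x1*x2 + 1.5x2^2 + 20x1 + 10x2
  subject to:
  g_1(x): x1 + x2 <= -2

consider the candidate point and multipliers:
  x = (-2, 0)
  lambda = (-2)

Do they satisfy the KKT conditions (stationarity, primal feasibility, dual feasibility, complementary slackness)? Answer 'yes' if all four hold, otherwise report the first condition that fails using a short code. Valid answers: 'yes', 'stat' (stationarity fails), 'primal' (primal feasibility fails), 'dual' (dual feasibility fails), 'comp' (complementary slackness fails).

Gradient of f: grad f(x) = Q x + c = (2, 2)
Constraint values g_i(x) = a_i^T x - b_i:
  g_1((-2, 0)) = 0
Stationarity residual: grad f(x) + sum_i lambda_i a_i = (0, 0)
  -> stationarity OK
Primal feasibility (all g_i <= 0): OK
Dual feasibility (all lambda_i >= 0): FAILS
Complementary slackness (lambda_i * g_i(x) = 0 for all i): OK

Verdict: the first failing condition is dual_feasibility -> dual.

dual


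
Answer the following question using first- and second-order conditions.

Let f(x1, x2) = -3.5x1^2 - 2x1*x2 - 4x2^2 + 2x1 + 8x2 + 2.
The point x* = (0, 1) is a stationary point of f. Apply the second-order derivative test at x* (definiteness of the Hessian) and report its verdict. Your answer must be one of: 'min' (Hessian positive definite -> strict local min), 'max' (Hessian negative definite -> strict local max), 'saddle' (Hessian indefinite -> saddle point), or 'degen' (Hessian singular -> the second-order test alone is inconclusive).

Compute the Hessian H = grad^2 f:
  H = [[-7, -2], [-2, -8]]
Verify stationarity: grad f(x*) = H x* + g = (0, 0).
Eigenvalues of H: -9.5616, -5.4384.
Both eigenvalues < 0, so H is negative definite -> x* is a strict local max.

max


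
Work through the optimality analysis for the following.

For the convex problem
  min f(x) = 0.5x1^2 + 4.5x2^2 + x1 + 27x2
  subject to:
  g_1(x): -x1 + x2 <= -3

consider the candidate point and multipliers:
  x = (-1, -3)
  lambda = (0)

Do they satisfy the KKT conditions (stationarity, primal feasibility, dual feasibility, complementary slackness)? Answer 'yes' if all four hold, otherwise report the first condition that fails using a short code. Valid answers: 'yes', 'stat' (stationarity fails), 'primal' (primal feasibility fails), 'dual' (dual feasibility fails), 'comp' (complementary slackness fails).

Gradient of f: grad f(x) = Q x + c = (0, 0)
Constraint values g_i(x) = a_i^T x - b_i:
  g_1((-1, -3)) = 1
Stationarity residual: grad f(x) + sum_i lambda_i a_i = (0, 0)
  -> stationarity OK
Primal feasibility (all g_i <= 0): FAILS
Dual feasibility (all lambda_i >= 0): OK
Complementary slackness (lambda_i * g_i(x) = 0 for all i): OK

Verdict: the first failing condition is primal_feasibility -> primal.

primal


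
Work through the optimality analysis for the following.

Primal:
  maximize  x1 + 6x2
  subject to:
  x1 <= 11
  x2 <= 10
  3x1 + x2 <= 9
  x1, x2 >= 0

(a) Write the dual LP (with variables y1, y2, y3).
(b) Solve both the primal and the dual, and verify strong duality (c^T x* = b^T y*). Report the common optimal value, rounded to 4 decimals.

The standard primal-dual pair for 'max c^T x s.t. A x <= b, x >= 0' is:
  Dual:  min b^T y  s.t.  A^T y >= c,  y >= 0.

So the dual LP is:
  minimize  11y1 + 10y2 + 9y3
  subject to:
    y1 + 3y3 >= 1
    y2 + y3 >= 6
    y1, y2, y3 >= 0

Solving the primal: x* = (0, 9).
  primal value c^T x* = 54.
Solving the dual: y* = (0, 0, 6).
  dual value b^T y* = 54.
Strong duality: c^T x* = b^T y*. Confirmed.

54


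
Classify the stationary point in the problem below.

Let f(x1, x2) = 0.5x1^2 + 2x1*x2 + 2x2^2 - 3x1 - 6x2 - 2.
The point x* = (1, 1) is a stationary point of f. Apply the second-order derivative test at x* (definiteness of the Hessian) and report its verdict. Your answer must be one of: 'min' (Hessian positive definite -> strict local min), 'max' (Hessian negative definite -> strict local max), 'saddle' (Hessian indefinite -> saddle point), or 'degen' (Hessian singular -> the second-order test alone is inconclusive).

Compute the Hessian H = grad^2 f:
  H = [[1, 2], [2, 4]]
Verify stationarity: grad f(x*) = H x* + g = (0, 0).
Eigenvalues of H: 0, 5.
H has a zero eigenvalue (singular; positive semidefinite but not definite), so H is neither positive definite, negative definite, nor indefinite. The second-order test alone is inconclusive -> degen.
(Indeed, f is constant along the null direction of H through x*, so x* is not a strict local extremum.)

degen


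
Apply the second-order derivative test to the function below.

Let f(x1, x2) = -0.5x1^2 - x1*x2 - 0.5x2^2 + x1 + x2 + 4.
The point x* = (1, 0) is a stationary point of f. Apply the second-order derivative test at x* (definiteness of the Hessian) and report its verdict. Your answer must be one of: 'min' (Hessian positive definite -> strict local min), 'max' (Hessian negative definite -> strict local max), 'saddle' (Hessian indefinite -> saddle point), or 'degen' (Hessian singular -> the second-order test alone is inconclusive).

Compute the Hessian H = grad^2 f:
  H = [[-1, -1], [-1, -1]]
Verify stationarity: grad f(x*) = H x* + g = (0, 0).
Eigenvalues of H: -2, 0.
H has a zero eigenvalue (singular; negative semidefinite but not definite), so H is neither positive definite, negative definite, nor indefinite. The second-order test alone is inconclusive -> degen.
(Indeed, f is constant along the null direction of H through x*, so x* is not a strict local extremum.)

degen


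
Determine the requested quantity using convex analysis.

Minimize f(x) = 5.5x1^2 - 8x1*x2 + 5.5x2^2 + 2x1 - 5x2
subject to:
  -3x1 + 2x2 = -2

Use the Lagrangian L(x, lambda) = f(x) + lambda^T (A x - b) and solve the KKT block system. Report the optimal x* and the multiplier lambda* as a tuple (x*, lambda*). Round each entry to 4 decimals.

Form the Lagrangian:
  L(x, lambda) = (1/2) x^T Q x + c^T x + lambda^T (A x - b)
Stationarity (grad_x L = 0): Q x + c + A^T lambda = 0.
Primal feasibility: A x = b.

This gives the KKT block system:
  [ Q   A^T ] [ x     ]   [-c ]
  [ A    0  ] [ lambda ] = [ b ]

Solving the linear system:
  x*      = (1.1915, 0.7872)
  lambda* = (2.9362)
  f(x*)   = 2.1596

x* = (1.1915, 0.7872), lambda* = (2.9362)


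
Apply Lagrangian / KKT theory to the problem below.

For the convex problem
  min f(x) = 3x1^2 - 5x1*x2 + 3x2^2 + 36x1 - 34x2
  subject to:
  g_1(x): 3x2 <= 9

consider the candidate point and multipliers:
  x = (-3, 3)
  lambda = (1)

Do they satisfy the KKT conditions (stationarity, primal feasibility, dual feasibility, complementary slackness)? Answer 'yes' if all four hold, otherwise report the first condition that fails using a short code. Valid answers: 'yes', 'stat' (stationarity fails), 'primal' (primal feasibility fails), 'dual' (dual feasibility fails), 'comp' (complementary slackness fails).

Gradient of f: grad f(x) = Q x + c = (3, -1)
Constraint values g_i(x) = a_i^T x - b_i:
  g_1((-3, 3)) = 0
Stationarity residual: grad f(x) + sum_i lambda_i a_i = (3, 2)
  -> stationarity FAILS
Primal feasibility (all g_i <= 0): OK
Dual feasibility (all lambda_i >= 0): OK
Complementary slackness (lambda_i * g_i(x) = 0 for all i): OK

Verdict: the first failing condition is stationarity -> stat.

stat


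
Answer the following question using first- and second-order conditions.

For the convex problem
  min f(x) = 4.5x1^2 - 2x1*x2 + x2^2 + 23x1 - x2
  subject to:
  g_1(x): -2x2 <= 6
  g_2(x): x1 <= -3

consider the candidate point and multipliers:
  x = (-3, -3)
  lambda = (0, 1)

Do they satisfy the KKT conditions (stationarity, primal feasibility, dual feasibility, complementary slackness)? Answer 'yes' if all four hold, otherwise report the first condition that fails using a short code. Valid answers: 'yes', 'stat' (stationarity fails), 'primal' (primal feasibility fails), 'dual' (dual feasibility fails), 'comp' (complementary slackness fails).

Gradient of f: grad f(x) = Q x + c = (2, -1)
Constraint values g_i(x) = a_i^T x - b_i:
  g_1((-3, -3)) = 0
  g_2((-3, -3)) = 0
Stationarity residual: grad f(x) + sum_i lambda_i a_i = (3, -1)
  -> stationarity FAILS
Primal feasibility (all g_i <= 0): OK
Dual feasibility (all lambda_i >= 0): OK
Complementary slackness (lambda_i * g_i(x) = 0 for all i): OK

Verdict: the first failing condition is stationarity -> stat.

stat


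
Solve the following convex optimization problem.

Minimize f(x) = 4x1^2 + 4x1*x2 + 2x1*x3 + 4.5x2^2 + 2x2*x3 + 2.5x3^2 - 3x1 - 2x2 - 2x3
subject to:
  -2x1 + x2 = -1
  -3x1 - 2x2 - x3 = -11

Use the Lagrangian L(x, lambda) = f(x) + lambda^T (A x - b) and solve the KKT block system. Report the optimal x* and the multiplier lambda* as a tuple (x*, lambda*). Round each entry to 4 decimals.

Form the Lagrangian:
  L(x, lambda) = (1/2) x^T Q x + c^T x + lambda^T (A x - b)
Stationarity (grad_x L = 0): Q x + c + A^T lambda = 0.
Primal feasibility: A x = b.

This gives the KKT block system:
  [ Q   A^T ] [ x     ]   [-c ]
  [ A    0  ] [ lambda ] = [ b ]

Solving the linear system:
  x*      = (1.7104, 2.4208, 1.0271)
  lambda* = (-5.8869, 11.3982)
  f(x*)   = 53.733

x* = (1.7104, 2.4208, 1.0271), lambda* = (-5.8869, 11.3982)


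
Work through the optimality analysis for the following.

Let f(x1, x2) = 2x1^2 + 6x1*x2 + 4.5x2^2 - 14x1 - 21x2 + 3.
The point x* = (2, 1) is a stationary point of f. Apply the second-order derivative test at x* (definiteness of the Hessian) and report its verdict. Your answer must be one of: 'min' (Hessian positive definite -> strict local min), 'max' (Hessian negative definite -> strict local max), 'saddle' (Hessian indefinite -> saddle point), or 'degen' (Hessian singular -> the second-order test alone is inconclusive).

Compute the Hessian H = grad^2 f:
  H = [[4, 6], [6, 9]]
Verify stationarity: grad f(x*) = H x* + g = (0, 0).
Eigenvalues of H: 0, 13.
H has a zero eigenvalue (singular; positive semidefinite but not definite), so H is neither positive definite, negative definite, nor indefinite. The second-order test alone is inconclusive -> degen.
(Indeed, f is constant along the null direction of H through x*, so x* is not a strict local extremum.)

degen


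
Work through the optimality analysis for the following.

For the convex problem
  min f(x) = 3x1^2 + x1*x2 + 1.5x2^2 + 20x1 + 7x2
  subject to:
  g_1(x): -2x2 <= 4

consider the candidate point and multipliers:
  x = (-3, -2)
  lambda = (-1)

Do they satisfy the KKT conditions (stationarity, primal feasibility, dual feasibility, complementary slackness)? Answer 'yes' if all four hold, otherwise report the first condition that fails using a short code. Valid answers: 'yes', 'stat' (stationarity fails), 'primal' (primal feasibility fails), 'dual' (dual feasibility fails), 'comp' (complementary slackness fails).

Gradient of f: grad f(x) = Q x + c = (0, -2)
Constraint values g_i(x) = a_i^T x - b_i:
  g_1((-3, -2)) = 0
Stationarity residual: grad f(x) + sum_i lambda_i a_i = (0, 0)
  -> stationarity OK
Primal feasibility (all g_i <= 0): OK
Dual feasibility (all lambda_i >= 0): FAILS
Complementary slackness (lambda_i * g_i(x) = 0 for all i): OK

Verdict: the first failing condition is dual_feasibility -> dual.

dual


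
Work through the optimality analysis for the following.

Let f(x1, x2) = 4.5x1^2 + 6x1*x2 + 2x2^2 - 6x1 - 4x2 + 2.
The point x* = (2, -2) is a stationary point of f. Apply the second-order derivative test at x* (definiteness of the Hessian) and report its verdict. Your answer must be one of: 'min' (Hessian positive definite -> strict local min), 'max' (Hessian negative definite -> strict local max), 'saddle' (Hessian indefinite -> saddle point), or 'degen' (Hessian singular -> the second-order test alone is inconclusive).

Compute the Hessian H = grad^2 f:
  H = [[9, 6], [6, 4]]
Verify stationarity: grad f(x*) = H x* + g = (0, 0).
Eigenvalues of H: 0, 13.
H has a zero eigenvalue (singular; positive semidefinite but not definite), so H is neither positive definite, negative definite, nor indefinite. The second-order test alone is inconclusive -> degen.
(Indeed, f is constant along the null direction of H through x*, so x* is not a strict local extremum.)

degen


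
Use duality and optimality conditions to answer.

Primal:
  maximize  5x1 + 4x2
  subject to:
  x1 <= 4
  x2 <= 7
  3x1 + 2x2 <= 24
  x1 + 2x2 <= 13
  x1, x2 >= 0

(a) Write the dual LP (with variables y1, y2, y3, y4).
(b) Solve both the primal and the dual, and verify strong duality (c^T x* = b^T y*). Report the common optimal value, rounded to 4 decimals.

The standard primal-dual pair for 'max c^T x s.t. A x <= b, x >= 0' is:
  Dual:  min b^T y  s.t.  A^T y >= c,  y >= 0.

So the dual LP is:
  minimize  4y1 + 7y2 + 24y3 + 13y4
  subject to:
    y1 + 3y3 + y4 >= 5
    y2 + 2y3 + 2y4 >= 4
    y1, y2, y3, y4 >= 0

Solving the primal: x* = (4, 4.5).
  primal value c^T x* = 38.
Solving the dual: y* = (3, 0, 0, 2).
  dual value b^T y* = 38.
Strong duality: c^T x* = b^T y*. Confirmed.

38


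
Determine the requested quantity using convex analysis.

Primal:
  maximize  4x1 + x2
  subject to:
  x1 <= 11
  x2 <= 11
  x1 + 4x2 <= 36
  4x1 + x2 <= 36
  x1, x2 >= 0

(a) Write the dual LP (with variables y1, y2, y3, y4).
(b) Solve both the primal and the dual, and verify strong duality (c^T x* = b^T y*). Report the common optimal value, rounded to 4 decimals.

The standard primal-dual pair for 'max c^T x s.t. A x <= b, x >= 0' is:
  Dual:  min b^T y  s.t.  A^T y >= c,  y >= 0.

So the dual LP is:
  minimize  11y1 + 11y2 + 36y3 + 36y4
  subject to:
    y1 + y3 + 4y4 >= 4
    y2 + 4y3 + y4 >= 1
    y1, y2, y3, y4 >= 0

Solving the primal: x* = (7.2, 7.2).
  primal value c^T x* = 36.
Solving the dual: y* = (0, 0, 0, 1).
  dual value b^T y* = 36.
Strong duality: c^T x* = b^T y*. Confirmed.

36


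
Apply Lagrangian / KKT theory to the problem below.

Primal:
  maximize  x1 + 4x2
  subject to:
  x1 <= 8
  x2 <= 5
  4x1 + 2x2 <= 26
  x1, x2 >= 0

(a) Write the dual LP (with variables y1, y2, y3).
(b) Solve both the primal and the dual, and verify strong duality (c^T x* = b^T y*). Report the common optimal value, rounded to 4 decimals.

The standard primal-dual pair for 'max c^T x s.t. A x <= b, x >= 0' is:
  Dual:  min b^T y  s.t.  A^T y >= c,  y >= 0.

So the dual LP is:
  minimize  8y1 + 5y2 + 26y3
  subject to:
    y1 + 4y3 >= 1
    y2 + 2y3 >= 4
    y1, y2, y3 >= 0

Solving the primal: x* = (4, 5).
  primal value c^T x* = 24.
Solving the dual: y* = (0, 3.5, 0.25).
  dual value b^T y* = 24.
Strong duality: c^T x* = b^T y*. Confirmed.

24


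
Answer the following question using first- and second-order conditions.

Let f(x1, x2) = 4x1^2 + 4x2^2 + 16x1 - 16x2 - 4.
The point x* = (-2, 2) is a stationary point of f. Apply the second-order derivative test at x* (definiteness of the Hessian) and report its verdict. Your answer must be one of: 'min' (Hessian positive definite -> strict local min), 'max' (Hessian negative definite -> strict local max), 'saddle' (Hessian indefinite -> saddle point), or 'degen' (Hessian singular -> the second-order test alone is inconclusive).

Compute the Hessian H = grad^2 f:
  H = [[8, 0], [0, 8]]
Verify stationarity: grad f(x*) = H x* + g = (0, 0).
Eigenvalues of H: 8, 8.
Both eigenvalues > 0, so H is positive definite -> x* is a strict local min.

min


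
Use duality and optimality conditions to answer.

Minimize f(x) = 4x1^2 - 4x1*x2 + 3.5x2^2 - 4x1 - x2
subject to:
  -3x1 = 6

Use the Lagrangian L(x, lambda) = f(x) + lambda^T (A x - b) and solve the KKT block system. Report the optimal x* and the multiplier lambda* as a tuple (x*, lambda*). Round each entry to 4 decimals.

Form the Lagrangian:
  L(x, lambda) = (1/2) x^T Q x + c^T x + lambda^T (A x - b)
Stationarity (grad_x L = 0): Q x + c + A^T lambda = 0.
Primal feasibility: A x = b.

This gives the KKT block system:
  [ Q   A^T ] [ x     ]   [-c ]
  [ A    0  ] [ lambda ] = [ b ]

Solving the linear system:
  x*      = (-2, -1)
  lambda* = (-5.3333)
  f(x*)   = 20.5

x* = (-2, -1), lambda* = (-5.3333)


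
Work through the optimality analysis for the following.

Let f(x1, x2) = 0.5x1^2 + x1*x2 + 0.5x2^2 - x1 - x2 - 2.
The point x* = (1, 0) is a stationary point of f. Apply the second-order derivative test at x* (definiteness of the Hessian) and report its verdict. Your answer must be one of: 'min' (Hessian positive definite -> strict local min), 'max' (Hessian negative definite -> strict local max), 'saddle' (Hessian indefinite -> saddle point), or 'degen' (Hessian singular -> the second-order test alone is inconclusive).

Compute the Hessian H = grad^2 f:
  H = [[1, 1], [1, 1]]
Verify stationarity: grad f(x*) = H x* + g = (0, 0).
Eigenvalues of H: 0, 2.
H has a zero eigenvalue (singular; positive semidefinite but not definite), so H is neither positive definite, negative definite, nor indefinite. The second-order test alone is inconclusive -> degen.
(Indeed, f is constant along the null direction of H through x*, so x* is not a strict local extremum.)

degen


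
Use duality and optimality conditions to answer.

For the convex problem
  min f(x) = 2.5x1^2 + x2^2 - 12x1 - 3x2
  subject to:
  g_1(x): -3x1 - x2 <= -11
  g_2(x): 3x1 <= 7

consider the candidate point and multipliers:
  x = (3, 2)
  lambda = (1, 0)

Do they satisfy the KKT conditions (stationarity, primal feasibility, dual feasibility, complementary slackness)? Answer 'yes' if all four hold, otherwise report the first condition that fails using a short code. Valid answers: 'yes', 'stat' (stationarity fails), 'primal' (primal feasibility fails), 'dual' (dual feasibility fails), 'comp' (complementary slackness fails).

Gradient of f: grad f(x) = Q x + c = (3, 1)
Constraint values g_i(x) = a_i^T x - b_i:
  g_1((3, 2)) = 0
  g_2((3, 2)) = 2
Stationarity residual: grad f(x) + sum_i lambda_i a_i = (0, 0)
  -> stationarity OK
Primal feasibility (all g_i <= 0): FAILS
Dual feasibility (all lambda_i >= 0): OK
Complementary slackness (lambda_i * g_i(x) = 0 for all i): OK

Verdict: the first failing condition is primal_feasibility -> primal.

primal


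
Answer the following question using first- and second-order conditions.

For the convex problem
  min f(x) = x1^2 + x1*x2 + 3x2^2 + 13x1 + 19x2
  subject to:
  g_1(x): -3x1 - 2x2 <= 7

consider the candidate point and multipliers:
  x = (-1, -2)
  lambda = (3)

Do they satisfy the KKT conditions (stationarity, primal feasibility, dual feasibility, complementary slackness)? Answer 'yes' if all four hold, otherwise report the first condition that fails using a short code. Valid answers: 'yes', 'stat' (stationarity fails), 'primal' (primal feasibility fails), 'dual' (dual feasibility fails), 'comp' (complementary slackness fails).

Gradient of f: grad f(x) = Q x + c = (9, 6)
Constraint values g_i(x) = a_i^T x - b_i:
  g_1((-1, -2)) = 0
Stationarity residual: grad f(x) + sum_i lambda_i a_i = (0, 0)
  -> stationarity OK
Primal feasibility (all g_i <= 0): OK
Dual feasibility (all lambda_i >= 0): OK
Complementary slackness (lambda_i * g_i(x) = 0 for all i): OK

Verdict: yes, KKT holds.

yes


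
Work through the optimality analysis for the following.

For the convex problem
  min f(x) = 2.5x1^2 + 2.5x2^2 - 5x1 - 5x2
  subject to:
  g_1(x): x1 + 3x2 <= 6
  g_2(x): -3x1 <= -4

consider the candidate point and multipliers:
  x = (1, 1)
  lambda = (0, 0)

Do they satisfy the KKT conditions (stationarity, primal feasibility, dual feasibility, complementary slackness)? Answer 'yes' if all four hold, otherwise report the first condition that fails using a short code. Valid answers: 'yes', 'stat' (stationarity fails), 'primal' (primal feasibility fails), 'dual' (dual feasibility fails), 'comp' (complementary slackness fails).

Gradient of f: grad f(x) = Q x + c = (0, 0)
Constraint values g_i(x) = a_i^T x - b_i:
  g_1((1, 1)) = -2
  g_2((1, 1)) = 1
Stationarity residual: grad f(x) + sum_i lambda_i a_i = (0, 0)
  -> stationarity OK
Primal feasibility (all g_i <= 0): FAILS
Dual feasibility (all lambda_i >= 0): OK
Complementary slackness (lambda_i * g_i(x) = 0 for all i): OK

Verdict: the first failing condition is primal_feasibility -> primal.

primal


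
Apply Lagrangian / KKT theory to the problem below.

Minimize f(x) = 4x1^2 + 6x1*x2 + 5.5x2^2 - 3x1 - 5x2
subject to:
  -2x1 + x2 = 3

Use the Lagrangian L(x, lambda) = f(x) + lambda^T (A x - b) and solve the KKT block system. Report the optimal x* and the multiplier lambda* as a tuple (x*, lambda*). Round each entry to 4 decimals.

Form the Lagrangian:
  L(x, lambda) = (1/2) x^T Q x + c^T x + lambda^T (A x - b)
Stationarity (grad_x L = 0): Q x + c + A^T lambda = 0.
Primal feasibility: A x = b.

This gives the KKT block system:
  [ Q   A^T ] [ x     ]   [-c ]
  [ A    0  ] [ lambda ] = [ b ]

Solving the linear system:
  x*      = (-0.9342, 1.1316)
  lambda* = (-1.8421)
  f(x*)   = 1.3355

x* = (-0.9342, 1.1316), lambda* = (-1.8421)


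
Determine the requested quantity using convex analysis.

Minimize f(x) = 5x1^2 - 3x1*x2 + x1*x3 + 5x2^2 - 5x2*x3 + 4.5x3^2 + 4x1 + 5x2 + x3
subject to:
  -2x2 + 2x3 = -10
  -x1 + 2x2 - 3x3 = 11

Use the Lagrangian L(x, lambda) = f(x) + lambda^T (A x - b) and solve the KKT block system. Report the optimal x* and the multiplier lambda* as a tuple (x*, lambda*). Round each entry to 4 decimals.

Form the Lagrangian:
  L(x, lambda) = (1/2) x^T Q x + c^T x + lambda^T (A x - b)
Stationarity (grad_x L = 0): Q x + c + A^T lambda = 0.
Primal feasibility: A x = b.

This gives the KKT block system:
  [ Q   A^T ] [ x     ]   [-c ]
  [ A    0  ] [ lambda ] = [ b ]

Solving the linear system:
  x*      = (1.3478, 2.6522, -2.3478)
  lambda* = (26.7826, 7.1739)
  f(x*)   = 102.6087

x* = (1.3478, 2.6522, -2.3478), lambda* = (26.7826, 7.1739)


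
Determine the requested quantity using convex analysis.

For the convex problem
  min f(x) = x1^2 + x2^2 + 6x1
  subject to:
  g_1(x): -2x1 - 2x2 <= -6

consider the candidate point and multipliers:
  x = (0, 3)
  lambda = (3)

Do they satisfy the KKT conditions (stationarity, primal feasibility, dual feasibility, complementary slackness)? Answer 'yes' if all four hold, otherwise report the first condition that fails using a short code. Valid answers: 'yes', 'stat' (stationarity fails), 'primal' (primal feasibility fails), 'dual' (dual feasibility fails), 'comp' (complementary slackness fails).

Gradient of f: grad f(x) = Q x + c = (6, 6)
Constraint values g_i(x) = a_i^T x - b_i:
  g_1((0, 3)) = 0
Stationarity residual: grad f(x) + sum_i lambda_i a_i = (0, 0)
  -> stationarity OK
Primal feasibility (all g_i <= 0): OK
Dual feasibility (all lambda_i >= 0): OK
Complementary slackness (lambda_i * g_i(x) = 0 for all i): OK

Verdict: yes, KKT holds.

yes


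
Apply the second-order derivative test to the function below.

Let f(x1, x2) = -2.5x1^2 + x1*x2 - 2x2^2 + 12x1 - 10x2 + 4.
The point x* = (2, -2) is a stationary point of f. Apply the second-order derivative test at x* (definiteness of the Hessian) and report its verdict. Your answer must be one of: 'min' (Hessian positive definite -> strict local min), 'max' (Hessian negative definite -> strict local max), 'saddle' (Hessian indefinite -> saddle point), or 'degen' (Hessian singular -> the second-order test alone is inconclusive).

Compute the Hessian H = grad^2 f:
  H = [[-5, 1], [1, -4]]
Verify stationarity: grad f(x*) = H x* + g = (0, 0).
Eigenvalues of H: -5.618, -3.382.
Both eigenvalues < 0, so H is negative definite -> x* is a strict local max.

max


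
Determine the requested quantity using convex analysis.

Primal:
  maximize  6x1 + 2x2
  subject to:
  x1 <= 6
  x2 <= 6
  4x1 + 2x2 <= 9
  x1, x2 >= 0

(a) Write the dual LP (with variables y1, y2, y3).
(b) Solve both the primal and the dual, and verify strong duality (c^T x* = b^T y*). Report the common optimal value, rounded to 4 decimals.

The standard primal-dual pair for 'max c^T x s.t. A x <= b, x >= 0' is:
  Dual:  min b^T y  s.t.  A^T y >= c,  y >= 0.

So the dual LP is:
  minimize  6y1 + 6y2 + 9y3
  subject to:
    y1 + 4y3 >= 6
    y2 + 2y3 >= 2
    y1, y2, y3 >= 0

Solving the primal: x* = (2.25, 0).
  primal value c^T x* = 13.5.
Solving the dual: y* = (0, 0, 1.5).
  dual value b^T y* = 13.5.
Strong duality: c^T x* = b^T y*. Confirmed.

13.5


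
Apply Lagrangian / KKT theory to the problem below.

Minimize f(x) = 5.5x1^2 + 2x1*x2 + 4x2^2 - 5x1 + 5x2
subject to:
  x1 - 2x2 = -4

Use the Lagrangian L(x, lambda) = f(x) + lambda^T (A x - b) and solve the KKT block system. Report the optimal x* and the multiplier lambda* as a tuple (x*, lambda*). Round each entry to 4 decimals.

Form the Lagrangian:
  L(x, lambda) = (1/2) x^T Q x + c^T x + lambda^T (A x - b)
Stationarity (grad_x L = 0): Q x + c + A^T lambda = 0.
Primal feasibility: A x = b.

This gives the KKT block system:
  [ Q   A^T ] [ x     ]   [-c ]
  [ A    0  ] [ lambda ] = [ b ]

Solving the linear system:
  x*      = (-0.6333, 1.6833)
  lambda* = (8.6)
  f(x*)   = 22.9917

x* = (-0.6333, 1.6833), lambda* = (8.6)


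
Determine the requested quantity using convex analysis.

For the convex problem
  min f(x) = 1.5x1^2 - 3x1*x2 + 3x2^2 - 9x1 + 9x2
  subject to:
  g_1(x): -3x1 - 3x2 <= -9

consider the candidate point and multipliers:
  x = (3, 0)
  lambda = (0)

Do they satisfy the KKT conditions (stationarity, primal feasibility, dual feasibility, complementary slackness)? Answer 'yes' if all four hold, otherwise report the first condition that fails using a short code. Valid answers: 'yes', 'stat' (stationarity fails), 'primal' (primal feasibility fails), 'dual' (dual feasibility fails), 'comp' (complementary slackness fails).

Gradient of f: grad f(x) = Q x + c = (0, 0)
Constraint values g_i(x) = a_i^T x - b_i:
  g_1((3, 0)) = 0
Stationarity residual: grad f(x) + sum_i lambda_i a_i = (0, 0)
  -> stationarity OK
Primal feasibility (all g_i <= 0): OK
Dual feasibility (all lambda_i >= 0): OK
Complementary slackness (lambda_i * g_i(x) = 0 for all i): OK

Verdict: yes, KKT holds.

yes


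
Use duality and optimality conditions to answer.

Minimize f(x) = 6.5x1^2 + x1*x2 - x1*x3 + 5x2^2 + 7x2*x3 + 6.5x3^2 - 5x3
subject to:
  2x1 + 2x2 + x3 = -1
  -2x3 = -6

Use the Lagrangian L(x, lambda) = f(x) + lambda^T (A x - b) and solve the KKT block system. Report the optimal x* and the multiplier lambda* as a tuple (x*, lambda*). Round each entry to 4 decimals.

Form the Lagrangian:
  L(x, lambda) = (1/2) x^T Q x + c^T x + lambda^T (A x - b)
Stationarity (grad_x L = 0): Q x + c + A^T lambda = 0.
Primal feasibility: A x = b.

This gives the KKT block system:
  [ Q   A^T ] [ x     ]   [-c ]
  [ A    0  ] [ lambda ] = [ b ]

Solving the linear system:
  x*      = (0.2857, -2.2857, 3)
  lambda* = (0.7857, 9.25)
  f(x*)   = 20.6429

x* = (0.2857, -2.2857, 3), lambda* = (0.7857, 9.25)


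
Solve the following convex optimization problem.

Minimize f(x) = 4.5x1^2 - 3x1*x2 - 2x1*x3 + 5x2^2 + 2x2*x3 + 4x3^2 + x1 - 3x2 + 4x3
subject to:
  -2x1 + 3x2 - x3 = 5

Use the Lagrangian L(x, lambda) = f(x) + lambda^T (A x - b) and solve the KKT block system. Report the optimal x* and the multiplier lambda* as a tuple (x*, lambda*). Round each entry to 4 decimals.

Form the Lagrangian:
  L(x, lambda) = (1/2) x^T Q x + c^T x + lambda^T (A x - b)
Stationarity (grad_x L = 0): Q x + c + A^T lambda = 0.
Primal feasibility: A x = b.

This gives the KKT block system:
  [ Q   A^T ] [ x     ]   [-c ]
  [ A    0  ] [ lambda ] = [ b ]

Solving the linear system:
  x*      = (-0.4757, 0.9785, -1.113)
  lambda* = (-1.9955)
  f(x*)   = 1.0571

x* = (-0.4757, 0.9785, -1.113), lambda* = (-1.9955)


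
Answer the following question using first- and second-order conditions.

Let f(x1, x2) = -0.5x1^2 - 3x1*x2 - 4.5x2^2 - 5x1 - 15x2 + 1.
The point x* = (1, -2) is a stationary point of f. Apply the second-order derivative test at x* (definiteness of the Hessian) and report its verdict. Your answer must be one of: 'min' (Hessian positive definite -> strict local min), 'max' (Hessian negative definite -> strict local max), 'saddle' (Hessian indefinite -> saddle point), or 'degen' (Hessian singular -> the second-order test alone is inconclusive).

Compute the Hessian H = grad^2 f:
  H = [[-1, -3], [-3, -9]]
Verify stationarity: grad f(x*) = H x* + g = (0, 0).
Eigenvalues of H: -10, 0.
H has a zero eigenvalue (singular; negative semidefinite but not definite), so H is neither positive definite, negative definite, nor indefinite. The second-order test alone is inconclusive -> degen.
(Indeed, f is constant along the null direction of H through x*, so x* is not a strict local extremum.)

degen


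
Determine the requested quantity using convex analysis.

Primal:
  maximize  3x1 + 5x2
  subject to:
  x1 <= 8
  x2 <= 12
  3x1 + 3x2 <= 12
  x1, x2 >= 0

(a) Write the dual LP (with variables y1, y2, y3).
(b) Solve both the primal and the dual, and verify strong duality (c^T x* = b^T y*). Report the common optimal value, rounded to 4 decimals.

The standard primal-dual pair for 'max c^T x s.t. A x <= b, x >= 0' is:
  Dual:  min b^T y  s.t.  A^T y >= c,  y >= 0.

So the dual LP is:
  minimize  8y1 + 12y2 + 12y3
  subject to:
    y1 + 3y3 >= 3
    y2 + 3y3 >= 5
    y1, y2, y3 >= 0

Solving the primal: x* = (0, 4).
  primal value c^T x* = 20.
Solving the dual: y* = (0, 0, 1.6667).
  dual value b^T y* = 20.
Strong duality: c^T x* = b^T y*. Confirmed.

20


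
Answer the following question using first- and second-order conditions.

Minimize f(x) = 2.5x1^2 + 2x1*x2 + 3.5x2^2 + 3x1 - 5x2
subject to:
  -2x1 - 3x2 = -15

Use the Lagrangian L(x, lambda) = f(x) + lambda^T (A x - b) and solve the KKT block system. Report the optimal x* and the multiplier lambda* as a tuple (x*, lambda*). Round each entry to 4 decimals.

Form the Lagrangian:
  L(x, lambda) = (1/2) x^T Q x + c^T x + lambda^T (A x - b)
Stationarity (grad_x L = 0): Q x + c + A^T lambda = 0.
Primal feasibility: A x = b.

This gives the KKT block system:
  [ Q   A^T ] [ x     ]   [-c ]
  [ A    0  ] [ lambda ] = [ b ]

Solving the linear system:
  x*      = (1.2857, 4.1429)
  lambda* = (8.8571)
  f(x*)   = 58

x* = (1.2857, 4.1429), lambda* = (8.8571)


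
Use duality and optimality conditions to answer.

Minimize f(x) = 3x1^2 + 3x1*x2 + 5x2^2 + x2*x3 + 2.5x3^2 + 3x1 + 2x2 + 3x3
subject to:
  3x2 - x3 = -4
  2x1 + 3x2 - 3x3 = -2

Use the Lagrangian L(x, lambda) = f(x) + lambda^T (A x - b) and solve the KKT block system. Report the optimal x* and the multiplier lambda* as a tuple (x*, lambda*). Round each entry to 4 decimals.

Form the Lagrangian:
  L(x, lambda) = (1/2) x^T Q x + c^T x + lambda^T (A x - b)
Stationarity (grad_x L = 0): Q x + c + A^T lambda = 0.
Primal feasibility: A x = b.

This gives the KKT block system:
  [ Q   A^T ] [ x     ]   [-c ]
  [ A    0  ] [ lambda ] = [ b ]

Solving the linear system:
  x*      = (0.7368, -1.4211, -0.2632)
  lambda* = (5, -1.5789)
  f(x*)   = 7.7105

x* = (0.7368, -1.4211, -0.2632), lambda* = (5, -1.5789)


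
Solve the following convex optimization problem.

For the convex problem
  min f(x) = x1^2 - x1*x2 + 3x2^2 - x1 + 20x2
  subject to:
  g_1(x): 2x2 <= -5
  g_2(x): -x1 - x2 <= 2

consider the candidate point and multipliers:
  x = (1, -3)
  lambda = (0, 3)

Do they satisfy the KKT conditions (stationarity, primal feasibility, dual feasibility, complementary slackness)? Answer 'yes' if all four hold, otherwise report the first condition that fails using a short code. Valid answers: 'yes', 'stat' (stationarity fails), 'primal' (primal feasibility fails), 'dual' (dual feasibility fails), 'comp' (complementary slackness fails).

Gradient of f: grad f(x) = Q x + c = (4, 1)
Constraint values g_i(x) = a_i^T x - b_i:
  g_1((1, -3)) = -1
  g_2((1, -3)) = 0
Stationarity residual: grad f(x) + sum_i lambda_i a_i = (1, -2)
  -> stationarity FAILS
Primal feasibility (all g_i <= 0): OK
Dual feasibility (all lambda_i >= 0): OK
Complementary slackness (lambda_i * g_i(x) = 0 for all i): OK

Verdict: the first failing condition is stationarity -> stat.

stat


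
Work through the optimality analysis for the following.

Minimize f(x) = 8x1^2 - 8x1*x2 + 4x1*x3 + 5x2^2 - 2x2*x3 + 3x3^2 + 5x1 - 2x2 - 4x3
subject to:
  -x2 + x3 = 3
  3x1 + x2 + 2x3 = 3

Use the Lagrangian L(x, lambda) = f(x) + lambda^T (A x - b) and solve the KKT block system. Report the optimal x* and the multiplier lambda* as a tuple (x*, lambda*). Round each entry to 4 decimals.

Form the Lagrangian:
  L(x, lambda) = (1/2) x^T Q x + c^T x + lambda^T (A x - b)
Stationarity (grad_x L = 0): Q x + c + A^T lambda = 0.
Primal feasibility: A x = b.

This gives the KKT block system:
  [ Q   A^T ] [ x     ]   [-c ]
  [ A    0  ] [ lambda ] = [ b ]

Solving the linear system:
  x*      = (-0.75, -0.25, 2.75)
  lambda* = (-6, -2)
  f(x*)   = 4.875

x* = (-0.75, -0.25, 2.75), lambda* = (-6, -2)


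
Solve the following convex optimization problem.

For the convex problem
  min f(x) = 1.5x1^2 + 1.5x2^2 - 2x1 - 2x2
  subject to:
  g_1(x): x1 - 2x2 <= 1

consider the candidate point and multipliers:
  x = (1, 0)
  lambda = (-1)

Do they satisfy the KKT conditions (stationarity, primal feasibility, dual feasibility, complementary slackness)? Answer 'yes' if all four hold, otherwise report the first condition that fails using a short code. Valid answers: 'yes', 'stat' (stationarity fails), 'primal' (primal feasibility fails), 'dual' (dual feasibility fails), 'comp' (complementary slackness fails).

Gradient of f: grad f(x) = Q x + c = (1, -2)
Constraint values g_i(x) = a_i^T x - b_i:
  g_1((1, 0)) = 0
Stationarity residual: grad f(x) + sum_i lambda_i a_i = (0, 0)
  -> stationarity OK
Primal feasibility (all g_i <= 0): OK
Dual feasibility (all lambda_i >= 0): FAILS
Complementary slackness (lambda_i * g_i(x) = 0 for all i): OK

Verdict: the first failing condition is dual_feasibility -> dual.

dual


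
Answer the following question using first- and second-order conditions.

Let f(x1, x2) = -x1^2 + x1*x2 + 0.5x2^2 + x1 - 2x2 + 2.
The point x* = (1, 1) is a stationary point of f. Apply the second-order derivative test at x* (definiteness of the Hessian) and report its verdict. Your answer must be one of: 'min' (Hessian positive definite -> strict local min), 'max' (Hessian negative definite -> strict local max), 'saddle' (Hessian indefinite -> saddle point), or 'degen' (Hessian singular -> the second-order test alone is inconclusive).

Compute the Hessian H = grad^2 f:
  H = [[-2, 1], [1, 1]]
Verify stationarity: grad f(x*) = H x* + g = (0, 0).
Eigenvalues of H: -2.3028, 1.3028.
Eigenvalues have mixed signs, so H is indefinite -> x* is a saddle point.

saddle


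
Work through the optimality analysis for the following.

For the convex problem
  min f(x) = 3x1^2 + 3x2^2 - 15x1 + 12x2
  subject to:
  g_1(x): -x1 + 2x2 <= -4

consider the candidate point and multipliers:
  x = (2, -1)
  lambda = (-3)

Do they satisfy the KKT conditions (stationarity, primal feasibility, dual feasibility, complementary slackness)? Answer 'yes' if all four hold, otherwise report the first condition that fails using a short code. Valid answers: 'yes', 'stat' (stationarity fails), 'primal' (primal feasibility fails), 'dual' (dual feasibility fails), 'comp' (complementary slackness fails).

Gradient of f: grad f(x) = Q x + c = (-3, 6)
Constraint values g_i(x) = a_i^T x - b_i:
  g_1((2, -1)) = 0
Stationarity residual: grad f(x) + sum_i lambda_i a_i = (0, 0)
  -> stationarity OK
Primal feasibility (all g_i <= 0): OK
Dual feasibility (all lambda_i >= 0): FAILS
Complementary slackness (lambda_i * g_i(x) = 0 for all i): OK

Verdict: the first failing condition is dual_feasibility -> dual.

dual


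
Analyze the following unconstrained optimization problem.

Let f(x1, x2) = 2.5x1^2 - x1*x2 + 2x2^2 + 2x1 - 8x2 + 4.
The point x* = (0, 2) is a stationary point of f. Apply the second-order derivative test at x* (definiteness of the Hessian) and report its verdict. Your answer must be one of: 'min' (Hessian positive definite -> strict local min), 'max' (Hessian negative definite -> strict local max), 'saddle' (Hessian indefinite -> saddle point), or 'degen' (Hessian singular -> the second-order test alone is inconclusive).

Compute the Hessian H = grad^2 f:
  H = [[5, -1], [-1, 4]]
Verify stationarity: grad f(x*) = H x* + g = (0, 0).
Eigenvalues of H: 3.382, 5.618.
Both eigenvalues > 0, so H is positive definite -> x* is a strict local min.

min


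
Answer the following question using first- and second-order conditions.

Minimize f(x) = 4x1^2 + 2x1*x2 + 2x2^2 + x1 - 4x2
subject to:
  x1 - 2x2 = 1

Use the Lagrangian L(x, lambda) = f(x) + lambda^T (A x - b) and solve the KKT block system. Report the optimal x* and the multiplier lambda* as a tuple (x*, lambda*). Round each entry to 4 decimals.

Form the Lagrangian:
  L(x, lambda) = (1/2) x^T Q x + c^T x + lambda^T (A x - b)
Stationarity (grad_x L = 0): Q x + c + A^T lambda = 0.
Primal feasibility: A x = b.

This gives the KKT block system:
  [ Q   A^T ] [ x     ]   [-c ]
  [ A    0  ] [ lambda ] = [ b ]

Solving the linear system:
  x*      = (0.2727, -0.3636)
  lambda* = (-2.4545)
  f(x*)   = 2.0909

x* = (0.2727, -0.3636), lambda* = (-2.4545)


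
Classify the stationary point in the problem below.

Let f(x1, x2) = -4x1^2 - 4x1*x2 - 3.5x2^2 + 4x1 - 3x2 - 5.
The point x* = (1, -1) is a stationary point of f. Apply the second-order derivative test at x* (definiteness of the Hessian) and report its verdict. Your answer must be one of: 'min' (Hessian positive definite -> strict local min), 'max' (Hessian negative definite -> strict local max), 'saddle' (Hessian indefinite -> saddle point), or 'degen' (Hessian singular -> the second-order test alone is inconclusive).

Compute the Hessian H = grad^2 f:
  H = [[-8, -4], [-4, -7]]
Verify stationarity: grad f(x*) = H x* + g = (0, 0).
Eigenvalues of H: -11.5311, -3.4689.
Both eigenvalues < 0, so H is negative definite -> x* is a strict local max.

max


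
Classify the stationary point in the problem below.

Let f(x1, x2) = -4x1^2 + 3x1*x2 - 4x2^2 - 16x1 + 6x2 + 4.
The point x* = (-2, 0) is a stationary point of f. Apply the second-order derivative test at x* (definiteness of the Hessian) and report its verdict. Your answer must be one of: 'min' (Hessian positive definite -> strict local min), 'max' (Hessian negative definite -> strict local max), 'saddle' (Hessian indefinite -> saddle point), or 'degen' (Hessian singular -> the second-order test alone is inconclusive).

Compute the Hessian H = grad^2 f:
  H = [[-8, 3], [3, -8]]
Verify stationarity: grad f(x*) = H x* + g = (0, 0).
Eigenvalues of H: -11, -5.
Both eigenvalues < 0, so H is negative definite -> x* is a strict local max.

max


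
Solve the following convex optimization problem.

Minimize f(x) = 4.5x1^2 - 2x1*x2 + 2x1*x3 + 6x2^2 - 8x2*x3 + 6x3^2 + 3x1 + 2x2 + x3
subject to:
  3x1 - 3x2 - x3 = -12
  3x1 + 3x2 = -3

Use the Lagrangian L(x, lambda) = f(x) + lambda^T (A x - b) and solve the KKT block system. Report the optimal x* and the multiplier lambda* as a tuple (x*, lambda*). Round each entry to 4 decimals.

Form the Lagrangian:
  L(x, lambda) = (1/2) x^T Q x + c^T x + lambda^T (A x - b)
Stationarity (grad_x L = 0): Q x + c + A^T lambda = 0.
Primal feasibility: A x = b.

This gives the KKT block system:
  [ Q   A^T ] [ x     ]   [-c ]
  [ A    0  ] [ lambda ] = [ b ]

Solving the linear system:
  x*      = (-2.2513, 1.2513, 1.4922)
  lambda* = (4.3934, 1.1999)
  f(x*)   = 26.7808

x* = (-2.2513, 1.2513, 1.4922), lambda* = (4.3934, 1.1999)


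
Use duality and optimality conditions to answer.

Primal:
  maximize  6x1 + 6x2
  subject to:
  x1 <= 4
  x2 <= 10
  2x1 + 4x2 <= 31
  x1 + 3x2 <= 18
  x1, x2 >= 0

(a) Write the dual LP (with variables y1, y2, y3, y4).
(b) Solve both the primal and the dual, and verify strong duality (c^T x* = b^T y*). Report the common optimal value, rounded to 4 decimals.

The standard primal-dual pair for 'max c^T x s.t. A x <= b, x >= 0' is:
  Dual:  min b^T y  s.t.  A^T y >= c,  y >= 0.

So the dual LP is:
  minimize  4y1 + 10y2 + 31y3 + 18y4
  subject to:
    y1 + 2y3 + y4 >= 6
    y2 + 4y3 + 3y4 >= 6
    y1, y2, y3, y4 >= 0

Solving the primal: x* = (4, 4.6667).
  primal value c^T x* = 52.
Solving the dual: y* = (4, 0, 0, 2).
  dual value b^T y* = 52.
Strong duality: c^T x* = b^T y*. Confirmed.

52


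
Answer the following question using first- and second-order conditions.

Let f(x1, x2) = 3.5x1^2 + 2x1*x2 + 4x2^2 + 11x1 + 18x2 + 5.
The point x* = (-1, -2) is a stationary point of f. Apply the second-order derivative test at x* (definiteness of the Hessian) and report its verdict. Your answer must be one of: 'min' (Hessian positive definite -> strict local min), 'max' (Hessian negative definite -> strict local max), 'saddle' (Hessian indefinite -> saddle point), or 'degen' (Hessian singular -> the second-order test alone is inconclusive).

Compute the Hessian H = grad^2 f:
  H = [[7, 2], [2, 8]]
Verify stationarity: grad f(x*) = H x* + g = (0, 0).
Eigenvalues of H: 5.4384, 9.5616.
Both eigenvalues > 0, so H is positive definite -> x* is a strict local min.

min
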